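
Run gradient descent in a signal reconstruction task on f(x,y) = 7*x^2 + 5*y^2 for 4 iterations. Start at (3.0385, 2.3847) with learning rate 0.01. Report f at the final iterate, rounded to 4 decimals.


Gradient descent on f(x,y) = 7*x^2 + 5*y^2.
Starting point: (3.0385, 2.3847), alpha = 0.01
Step 1: grad_x = 2*7*3.0385 = 42.539, grad_y = 2*5*2.3847 = 23.847
  x_1 = 3.0385 - 0.01*42.539 = 2.6131
  y_1 = 2.3847 - 0.01*23.847 = 2.1462
Step 2: grad_x = 2*7*2.6131 = 36.5835, grad_y = 2*5*2.1462 = 21.4623
  x_2 = 2.6131 - 0.01*36.5835 = 2.2473
  y_2 = 2.1462 - 0.01*21.4623 = 1.9316
Step 3: grad_x = 2*7*2.2473 = 31.4618, grad_y = 2*5*1.9316 = 19.3161
  x_3 = 2.2473 - 0.01*31.4618 = 1.9327
  y_3 = 1.9316 - 0.01*19.3161 = 1.7384
Step 4: grad_x = 2*7*1.9327 = 27.0572, grad_y = 2*5*1.7384 = 17.3845
  x_4 = 1.9327 - 0.01*27.0572 = 1.6621
  y_4 = 1.7384 - 0.01*17.3845 = 1.5646
f(1.6621, 1.5646) = 7*1.6621^2 + 5*1.5646^2 = 31.5776


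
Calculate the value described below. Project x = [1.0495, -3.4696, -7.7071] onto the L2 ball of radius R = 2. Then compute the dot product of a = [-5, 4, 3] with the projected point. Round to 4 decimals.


Step 1: Compute ||x|| (intermediates to 6 decimals).
||x|| = sqrt(1.0495^2 + (-3.4696)^2 + (-7.7071)^2) = 8.516981
Step 2: Project.
Since ||x|| > R, scale = R/||x|| = 2/8.516981 = 0.234825, proj(x) = scale * x
proj(x) = [0.246449, -0.814749, -1.80982]
Step 3: Dot product.
a^T * proj(x) = -5*0.246449 + 4*(-0.814749) + 3*(-1.80982) = -9.9207


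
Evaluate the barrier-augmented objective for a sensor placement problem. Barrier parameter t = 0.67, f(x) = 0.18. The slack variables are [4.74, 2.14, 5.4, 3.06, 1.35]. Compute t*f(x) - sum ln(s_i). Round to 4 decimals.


Step 1: Compute log-barrier.
ln values: [1.556, 0.7608, 1.6864, 1.1184, 0.3001]
phi = -(1.556 + 0.7608 + 1.6864 + 1.1184 + 0.3001) = -5.4218
Step 2: Compute augmented objective.
t*f(x) = 0.67*0.18 = 0.1206
Total = 0.1206 - 5.4218 = -5.3012


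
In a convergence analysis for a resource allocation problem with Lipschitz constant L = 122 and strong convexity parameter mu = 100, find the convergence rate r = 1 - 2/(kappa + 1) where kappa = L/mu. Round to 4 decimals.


Step 1: Compute the condition number.
kappa = L/mu = 122/100 = 1.22
Step 2: Compute the convergence rate.
r = 1 - 2/(kappa + 1) = 1 - 2*mu/(L + mu) = (L - mu)/(L + mu) = 22/222 = 0.0991


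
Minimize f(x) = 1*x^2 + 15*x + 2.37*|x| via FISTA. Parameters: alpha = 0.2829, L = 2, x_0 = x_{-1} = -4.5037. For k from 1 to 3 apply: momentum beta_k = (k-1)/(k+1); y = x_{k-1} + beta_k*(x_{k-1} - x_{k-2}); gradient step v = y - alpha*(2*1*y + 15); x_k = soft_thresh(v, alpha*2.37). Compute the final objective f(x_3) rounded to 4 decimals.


FISTA on f(x) = 1*x^2 + 15*x + 2.37*|x|
L = 2, alpha = 0.2829
Iteration 1: beta = 0.0, y = -4.5037 + 0.0*(-4.5037 + 4.5037) = -4.5037
  grad(y) = 5.9926, v = y - alpha*grad = -6.199
  prox(v) = soft_thresh(-6.199, 0.6705) = -5.5285
Iteration 2: beta = 0.3333, y = -5.5285 + 0.3333*(-5.5285 + 4.5037) = -5.8701
  grad(y) = 3.2597, v = y - alpha*grad = -6.7923
  prox(v) = soft_thresh(-6.7923, 0.6705) = -6.1218
Iteration 3: beta = 0.5, y = -6.1218 + 0.5*(-6.1218 + 5.5285) = -6.4185
  grad(y) = 2.163, v = y - alpha*grad = -7.0304
  prox(v) = soft_thresh(-7.0304, 0.6705) = -6.3599
f(x_3) = 1*(-6.3599)^2 + 15*(-6.3599) + 2.37*|-6.3599| = -39.8772


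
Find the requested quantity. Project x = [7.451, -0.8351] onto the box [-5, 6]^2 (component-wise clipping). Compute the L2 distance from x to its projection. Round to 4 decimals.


Project each component onto [-5, 6].
clip(7.451) = 6.0, clip(-0.8351) = -0.8351
Projection = [6.0, -0.8351]
Squared diffs: [2.1054, 0.0]
Distance = sqrt(2.1054) = 1.451


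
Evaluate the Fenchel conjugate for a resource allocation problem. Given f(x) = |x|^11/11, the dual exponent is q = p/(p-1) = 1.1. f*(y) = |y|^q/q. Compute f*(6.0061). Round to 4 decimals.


The conjugate exponent q satisfies 1/p + 1/q = 1.
p = 11, so q = 11/(11 - 1) = 1.1
|y|^q = 6.0061^1.1 = 7.1854
f*(6.0061) = 7.1854 / 1.1 = 6.5322


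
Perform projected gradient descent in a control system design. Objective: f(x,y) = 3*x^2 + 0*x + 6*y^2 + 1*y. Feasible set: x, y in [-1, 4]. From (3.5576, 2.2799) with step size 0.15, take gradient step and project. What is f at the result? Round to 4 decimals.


Step 1: Compute gradient at (3.5576, 2.2799).
grad_x = 2*3*3.5576 + 0 = 21.3456
grad_y = 2*6*2.2799 + 1 = 28.3588
Step 2: Gradient step.
x_raw = 3.5576 - 0.15*21.3456 = 0.3558
y_raw = 2.2799 - 0.15*28.3588 = -1.9739
Step 3: Project onto [-1, 4].
x_proj = clip(0.3558) = 0.3558
y_proj = clip(-1.9739) = -1.0
Step 4: Evaluate f.
f(0.3558, -1.0) = 5.3797


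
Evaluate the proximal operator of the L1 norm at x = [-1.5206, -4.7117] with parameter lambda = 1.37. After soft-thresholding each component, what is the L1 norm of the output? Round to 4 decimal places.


Soft-thresholding with lambda = 1.37:
prox(-1.5206) = sign(-1.5206)*max(|-1.5206| - 1.37, 0) = -0.1506
prox(-4.7117) = sign(-4.7117)*max(|-4.7117| - 1.37, 0) = -3.3417
prox(x) = [-0.1506, -3.3417]
||prox(x)||_1 = 0.1506 + 3.3417 = 3.4923


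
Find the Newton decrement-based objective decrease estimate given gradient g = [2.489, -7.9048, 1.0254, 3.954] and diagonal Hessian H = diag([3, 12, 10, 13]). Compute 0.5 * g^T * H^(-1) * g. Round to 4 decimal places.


Step 1: H is diagonal, so H^(-1) * g = [0.8297, -0.6587, 0.1025, 0.3042].
Step 2: g^T H^(-1) g = sum_i g_i^2 / H_ii
  = (2.489)^2/3 + (-7.9048)^2/12 + (1.0254)^2/10 + (3.954)^2/13
  = 2.065 + 5.2072 + 0.1051 + 1.2026 = 8.58
Step 3: Objective decrease = 0.5 * g^T H^(-1) g = 4.29


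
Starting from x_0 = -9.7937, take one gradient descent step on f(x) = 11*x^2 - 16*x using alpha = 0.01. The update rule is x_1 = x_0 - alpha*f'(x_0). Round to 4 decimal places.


We compute the gradient at x_0 and apply the update.
f'(x) = 22*x - 16
f'(-9.7937) = 22*-9.7937 - 16 = -231.4614
x_1 = -9.7937 - 0.01*-231.4614 = -7.4791


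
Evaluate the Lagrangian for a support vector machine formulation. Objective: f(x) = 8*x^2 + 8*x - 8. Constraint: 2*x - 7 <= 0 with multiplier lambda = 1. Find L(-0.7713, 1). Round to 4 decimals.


Step 1: Evaluate f(x).
f(-0.7713) = 8*(-0.7713)^2 + 8*(-0.7713) - 8 = -9.4112
Step 2: Evaluate g(x).
g(-0.7713) = 2*-0.7713 - 7 = -8.5426
Step 3: Compute Lagrangian.
L = -9.4112 + 1*-8.5426 = -17.9538


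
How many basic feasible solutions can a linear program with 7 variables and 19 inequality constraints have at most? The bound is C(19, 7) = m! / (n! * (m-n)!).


Each vertex corresponds to some choice of n active constraints out of m, so the number of vertices is at most C(m, n) = m! / (n!(m-n)!).
m = 19, n = 7
Numerator: 19 * 18 * 17 * 16 * 15 * 14 * 13
Denominator: 7! = 5040
C(19, 7) = 50388


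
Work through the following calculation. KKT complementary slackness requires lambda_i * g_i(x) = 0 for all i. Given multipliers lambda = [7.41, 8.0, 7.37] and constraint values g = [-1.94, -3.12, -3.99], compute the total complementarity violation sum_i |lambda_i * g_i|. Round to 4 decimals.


KKT complementary slackness check:
lambda_1 * g_1 = 7.41 * -1.94 = -14.3754
lambda_2 * g_2 = 8.0 * -3.12 = -24.96
lambda_3 * g_3 = 7.37 * -3.99 = -29.4063
Total violation = 14.3754 + 24.96 + 29.4063 = 68.7417


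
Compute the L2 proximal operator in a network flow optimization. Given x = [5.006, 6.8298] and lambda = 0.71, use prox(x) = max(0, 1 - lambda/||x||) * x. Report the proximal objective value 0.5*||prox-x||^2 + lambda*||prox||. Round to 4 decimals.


Step 1: Compute ||x||.
||x|| = 8.468
Step 2: Compute scaling factor.
scale = max(0, 1 - 0.71/8.468) = 0.9162
Step 3: prox(x) = [4.5863, 6.2572]
||prox(x)|| = 7.758
Step 4: Proximal objective.
0.5*||prox-x||^2 = 0.2521
lambda*||prox|| = 5.5082
Total = 5.7602


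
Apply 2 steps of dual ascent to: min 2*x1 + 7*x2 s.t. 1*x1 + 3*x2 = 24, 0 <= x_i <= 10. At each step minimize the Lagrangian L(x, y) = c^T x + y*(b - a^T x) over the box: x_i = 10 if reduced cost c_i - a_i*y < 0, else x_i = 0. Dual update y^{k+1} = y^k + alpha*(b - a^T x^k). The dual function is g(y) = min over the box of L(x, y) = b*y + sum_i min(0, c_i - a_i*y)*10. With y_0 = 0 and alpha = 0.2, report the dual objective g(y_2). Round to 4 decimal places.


Dual ascent for LP: min 2*x1 + 7*x2, 1*x1 + 3*x2 = 24, 0 <= x_i <= 10
Step 1: y^k = 0.0, reduced costs: (2.0, 7.0)
  x^k = (0.0, 0.0), subgradient = b - a^T x = 24.0
  y^{k+1} = 0.0 + 0.2*24.0 = 4.8
Step 2: y^k = 4.8, reduced costs: (-2.8, -7.4)
  x^k = (10.0, 10.0), subgradient = b - a^T x = -16.0
  y^{k+1} = 4.8 + 0.2*-16.0 = 1.6
Dual objective at y_2 = 1.6: reduced costs (0.4, 2.2), box minimizer x = (0.0, 0.0)
g(y_2) = b*y + (c1 - a1*y)*x1 + (c2 - a2*y)*x2 = 24*1.6 + 0.4*0.0 + 2.2*0.0 = 38.4 + 0.0 + 0.0 = 38.4


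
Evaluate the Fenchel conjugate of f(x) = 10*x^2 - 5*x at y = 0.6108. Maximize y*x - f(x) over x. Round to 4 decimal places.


f*(y) = sup_x {y*x - a*x^2 - b*x} = sup_x {(y-b)*x - a*x^2}
FOC: (y - b) - 2a*x = 0 => x* = (y - b)/(2a)
x* = (0.6108 + 5)/(2*10) = 0.2805
f*(0.6108) = (y-b)^2/(4a) = (0.6108 + 5)^2/(4*10)
= 31.4811/40 = 0.787


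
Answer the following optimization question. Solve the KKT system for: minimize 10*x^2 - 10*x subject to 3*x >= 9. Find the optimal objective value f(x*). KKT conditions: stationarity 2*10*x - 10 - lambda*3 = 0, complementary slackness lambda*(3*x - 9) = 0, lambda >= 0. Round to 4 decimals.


Step 1: Try lambda = 0 (constraint inactive).
x_unc = 10/(2*10) = 0.5
Check: 3*0.5 = 1.5 < 9 -- violated!
Step 2: Constraint must be active: 3*x = 9
x* = 9/3 = 3.0
lambda = (2*10*3.0 - 10)/3 = 16.6667
Step 3: Compute optimal value.
f(x*) = 10*3.0^2 - 10*3.0 = 60.0


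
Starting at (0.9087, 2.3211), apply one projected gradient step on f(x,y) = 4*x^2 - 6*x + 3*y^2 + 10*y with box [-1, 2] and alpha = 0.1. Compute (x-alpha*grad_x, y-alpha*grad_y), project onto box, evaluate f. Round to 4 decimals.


Step 1: Compute gradient at (0.9087, 2.3211).
grad_x = 2*4*0.9087 - 6 = 1.2696
grad_y = 2*3*2.3211 + 10 = 23.9266
Step 2: Gradient step.
x_raw = 0.9087 - 0.1*1.2696 = 0.7817
y_raw = 2.3211 - 0.1*23.9266 = -0.0716
Step 3: Project onto [-1, 2].
x_proj = clip(0.7817) = 0.7817
y_proj = clip(-0.0716) = -0.0716
Step 4: Evaluate f.
f(0.7817, -0.0716) = -2.9462


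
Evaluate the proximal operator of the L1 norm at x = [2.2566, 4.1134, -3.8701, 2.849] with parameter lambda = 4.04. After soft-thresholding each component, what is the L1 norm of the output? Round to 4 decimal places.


Soft-thresholding with lambda = 4.04:
prox(2.2566) = sign(2.2566)*max(|2.2566| - 4.04, 0) = 0.0
prox(4.1134) = sign(4.1134)*max(|4.1134| - 4.04, 0) = 0.0734
prox(-3.8701) = sign(-3.8701)*max(|-3.8701| - 4.04, 0) = 0.0
prox(2.849) = sign(2.849)*max(|2.849| - 4.04, 0) = 0.0
prox(x) = [0.0, 0.0734, 0.0, 0.0]
||prox(x)||_1 = 0.0 + 0.0734 + 0.0 + 0.0 = 0.0734


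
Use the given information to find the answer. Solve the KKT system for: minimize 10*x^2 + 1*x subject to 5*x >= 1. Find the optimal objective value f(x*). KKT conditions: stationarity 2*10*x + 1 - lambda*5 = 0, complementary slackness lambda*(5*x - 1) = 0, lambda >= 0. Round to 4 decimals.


Step 1: Try lambda = 0 (constraint inactive).
x_unc = -1/(2*10) = -0.05
Check: 5*-0.05 = -0.25 < 1 -- violated!
Step 2: Constraint must be active: 5*x = 1
x* = 1/5 = 0.2
lambda = (2*10*0.2 + 1)/5 = 1.0
Step 3: Compute optimal value.
f(x*) = 10*0.2^2 + 1*0.2 = 0.6


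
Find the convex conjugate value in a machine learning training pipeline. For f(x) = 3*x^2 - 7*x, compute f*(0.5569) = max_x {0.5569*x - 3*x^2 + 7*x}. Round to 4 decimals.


f*(y) = sup_x {y*x - a*x^2 - b*x} = sup_x {(y-b)*x - a*x^2}
FOC: (y - b) - 2a*x = 0 => x* = (y - b)/(2a)
x* = (0.5569 + 7)/(2*3) = 1.2595
f*(0.5569) = (y-b)^2/(4a) = (0.5569 + 7)^2/(4*3)
= 57.1067/12 = 4.7589


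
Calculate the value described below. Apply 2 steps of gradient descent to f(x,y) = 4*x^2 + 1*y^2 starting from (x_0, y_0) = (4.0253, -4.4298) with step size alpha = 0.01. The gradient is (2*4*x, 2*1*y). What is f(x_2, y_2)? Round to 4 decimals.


Gradient descent on f(x,y) = 4*x^2 + 1*y^2.
Starting point: (4.0253, -4.4298), alpha = 0.01
Step 1: grad_x = 2*4*4.0253 = 32.2024, grad_y = 2*1*-4.4298 = -8.8596
  x_1 = 4.0253 - 0.01*32.2024 = 3.7033
  y_1 = -4.4298 - 0.01*-8.8596 = -4.3412
Step 2: grad_x = 2*4*3.7033 = 29.6262, grad_y = 2*1*-4.3412 = -8.6824
  x_2 = 3.7033 - 0.01*29.6262 = 3.407
  y_2 = -4.3412 - 0.01*-8.6824 = -4.2544
f(3.407, -4.2544) = 4*3.407^2 + 1*(-4.2544)^2 = 64.5307


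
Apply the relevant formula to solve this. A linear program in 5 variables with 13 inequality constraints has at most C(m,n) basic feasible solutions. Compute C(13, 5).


Each vertex corresponds to some choice of n active constraints out of m, so the number of vertices is at most C(m, n) = m! / (n!(m-n)!).
m = 13, n = 5
Numerator: 13 * 12 * 11 * 10 * 9
Denominator: 5! = 120
C(13, 5) = 1287


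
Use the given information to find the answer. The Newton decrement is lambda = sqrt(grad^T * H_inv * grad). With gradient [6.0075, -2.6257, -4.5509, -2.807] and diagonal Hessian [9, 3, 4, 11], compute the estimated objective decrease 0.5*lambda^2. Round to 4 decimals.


Step 1: H is diagonal, so H^(-1) * g = [0.6675, -0.8752, -1.1377, -0.2552].
Step 2: g^T H^(-1) g = sum_i g_i^2 / H_ii
  = (6.0075)^2/9 + (-2.6257)^2/3 + (-4.5509)^2/4 + (-2.807)^2/11
  = 4.01 + 2.2981 + 5.1777 + 0.7163 = 12.2021
Step 3: Objective decrease = 0.5 * g^T H^(-1) g = 6.101


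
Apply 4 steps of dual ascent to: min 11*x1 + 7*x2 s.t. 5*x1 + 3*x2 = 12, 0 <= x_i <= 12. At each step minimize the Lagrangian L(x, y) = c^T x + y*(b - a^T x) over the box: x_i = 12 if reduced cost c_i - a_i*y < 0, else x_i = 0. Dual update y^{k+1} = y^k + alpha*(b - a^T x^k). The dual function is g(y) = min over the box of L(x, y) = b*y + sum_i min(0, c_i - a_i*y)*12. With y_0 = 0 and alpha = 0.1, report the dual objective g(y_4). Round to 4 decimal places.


Dual ascent for LP: min 11*x1 + 7*x2, 5*x1 + 3*x2 = 12, 0 <= x_i <= 12
Step 1: y^k = 0.0, reduced costs: (11.0, 7.0)
  x^k = (0.0, 0.0), subgradient = b - a^T x = 12.0
  y^{k+1} = 0.0 + 0.1*12.0 = 1.2
Step 2: y^k = 1.2, reduced costs: (5.0, 3.4)
  x^k = (0.0, 0.0), subgradient = b - a^T x = 12.0
  y^{k+1} = 1.2 + 0.1*12.0 = 2.4
Step 3: y^k = 2.4, reduced costs: (-1.0, -0.2)
  x^k = (12.0, 12.0), subgradient = b - a^T x = -84.0
  y^{k+1} = 2.4 + 0.1*-84.0 = -6.0
Step 4: y^k = -6.0, reduced costs: (41.0, 25.0)
  x^k = (0.0, 0.0), subgradient = b - a^T x = 12.0
  y^{k+1} = -6.0 + 0.1*12.0 = -4.8
Dual objective at y_4 = -4.8: reduced costs (35.0, 21.4), box minimizer x = (0.0, 0.0)
g(y_4) = b*y + (c1 - a1*y)*x1 + (c2 - a2*y)*x2 = 12*(-4.8) + 35.0*0.0 + 21.4*0.0 = -57.6 + 0.0 + 0.0 = -57.6


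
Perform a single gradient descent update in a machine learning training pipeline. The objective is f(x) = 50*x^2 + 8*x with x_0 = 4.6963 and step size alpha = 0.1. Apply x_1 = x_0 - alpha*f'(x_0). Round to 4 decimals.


We compute the gradient at x_0 and apply the update.
f'(x) = 100*x + 8
f'(4.6963) = 100*4.6963 + 8 = 477.63
x_1 = 4.6963 - 0.1*477.63 = -43.0667


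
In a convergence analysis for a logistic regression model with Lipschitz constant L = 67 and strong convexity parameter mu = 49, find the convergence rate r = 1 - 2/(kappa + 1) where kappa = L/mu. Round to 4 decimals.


Step 1: Compute the condition number.
kappa = L/mu = 67/49 = 1.3673
Step 2: Compute the convergence rate.
r = 1 - 2/(kappa + 1) = 1 - 2*mu/(L + mu) = (L - mu)/(L + mu) = 18/116 = 0.1552


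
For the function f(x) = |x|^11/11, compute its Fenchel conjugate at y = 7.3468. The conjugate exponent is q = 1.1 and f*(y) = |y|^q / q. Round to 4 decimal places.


The conjugate exponent q satisfies 1/p + 1/q = 1.
p = 11, so q = 11/(11 - 1) = 1.1
|y|^q = 7.3468^1.1 = 8.9683
f*(7.3468) = 8.9683 / 1.1 = 8.153


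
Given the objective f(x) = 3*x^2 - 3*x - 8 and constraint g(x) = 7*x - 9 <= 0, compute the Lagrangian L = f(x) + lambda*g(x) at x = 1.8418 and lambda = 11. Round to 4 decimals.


Step 1: Evaluate f(x).
f(1.8418) = 3*1.8418^2 - 3*1.8418 - 8 = -3.3487
Step 2: Evaluate g(x).
g(1.8418) = 7*1.8418 - 9 = 3.8926
Step 3: Compute Lagrangian.
L = -3.3487 + 11*3.8926 = 39.4699


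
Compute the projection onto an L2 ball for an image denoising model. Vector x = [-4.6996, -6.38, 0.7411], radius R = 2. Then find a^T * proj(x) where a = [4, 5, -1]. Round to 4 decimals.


Step 1: Compute ||x|| (intermediates to 6 decimals).
||x|| = sqrt((-4.6996)^2 + (-6.38)^2 + 0.7411^2) = 7.958635
Step 2: Project.
Since ||x|| > R, scale = R/||x|| = 2/7.958635 = 0.251299, proj(x) = scale * x
proj(x) = [-1.181005, -1.603288, 0.186238]
Step 3: Dot product.
a^T * proj(x) = 4*(-1.181005) + 5*(-1.603288) - 1*0.186238 = -12.9267


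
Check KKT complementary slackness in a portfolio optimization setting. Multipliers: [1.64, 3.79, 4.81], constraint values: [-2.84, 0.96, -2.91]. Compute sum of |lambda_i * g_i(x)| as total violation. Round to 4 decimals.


KKT complementary slackness check:
lambda_1 * g_1 = 1.64 * -2.84 = -4.6576
lambda_2 * g_2 = 3.79 * 0.96 = 3.6384
lambda_3 * g_3 = 4.81 * -2.91 = -13.9971
Total violation = 4.6576 + 3.6384 + 13.9971 = 22.2931


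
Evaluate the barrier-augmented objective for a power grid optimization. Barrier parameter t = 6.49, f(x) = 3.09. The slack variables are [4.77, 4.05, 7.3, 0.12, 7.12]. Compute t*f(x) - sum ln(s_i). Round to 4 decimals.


Step 1: Compute log-barrier.
ln values: [1.5623, 1.3987, 1.9879, -2.1203, 1.9629]
phi = -(1.5623 + 1.3987 + 1.9879 - 2.1203 + 1.9629) = -4.7916
Step 2: Compute augmented objective.
t*f(x) = 6.49*3.09 = 20.0541
Total = 20.0541 - 4.7916 = 15.2625


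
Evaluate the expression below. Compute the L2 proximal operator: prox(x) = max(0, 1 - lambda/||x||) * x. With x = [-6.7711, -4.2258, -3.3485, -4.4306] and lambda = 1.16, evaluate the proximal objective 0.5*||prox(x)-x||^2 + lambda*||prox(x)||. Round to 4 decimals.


Step 1: Compute ||x||.
||x|| = 9.7236
Step 2: Compute scaling factor.
scale = max(0, 1 - 1.16/9.7236) = 0.8807
Step 3: prox(x) = [-5.9633, -3.7217, -2.949, -3.902]
||prox(x)|| = 8.5636
Step 4: Proximal objective.
0.5*||prox-x||^2 = 0.6728
lambda*||prox|| = 9.9338
Total = 10.6065


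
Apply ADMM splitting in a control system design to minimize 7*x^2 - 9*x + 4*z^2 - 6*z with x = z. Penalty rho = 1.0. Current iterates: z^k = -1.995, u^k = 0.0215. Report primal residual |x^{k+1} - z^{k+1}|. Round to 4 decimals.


ADMM iteration with rho = 1.0, z^k = -1.995, u^k = 0.0215
Step 1: x-update.
Minimize 7*x^2 - 9*x + (1.0/2)*(x + 1.995 + 0.0215)^2
FOC: (2*7 + 1.0)*x = 9 + 1.0*(-1.995 - 0.0215)
x^{k+1} = 0.4656
Step 2: z-update.
Minimize 4*z^2 - 6*z + (1.0/2)*(0.4656 - z + 0.0215)^2
FOC: (2*4 + 1.0)*z = 6 + 1.0*(0.4656 + 0.0215)
z^{k+1} = 0.7208
Step 3: u-update.
u^{k+1} = 0.0215 + 0.4656 - 0.7208 = -0.2337
Step 4: Primal residual = |0.4656 - 0.7208| = 0.2552


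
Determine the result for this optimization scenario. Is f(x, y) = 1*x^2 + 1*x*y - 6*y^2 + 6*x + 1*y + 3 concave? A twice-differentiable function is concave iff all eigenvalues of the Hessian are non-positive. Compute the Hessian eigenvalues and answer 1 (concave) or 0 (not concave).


The Hessian of f(x,y) = 1*x^2 + 1*x*y - 6*y^2 + 6*x + 1*y + 3 is:
H = [[2, 1], [1, -12]]
Trace = 2 - 12 = -10
Determinant = 2*-12 - (1)^2 = -25
Discriminant = (-10)^2 - 4*-25 = 200.0
Eigenvalues: lambda_1 = -12.0711, lambda_2 = 2.0711
The function is not concave.

0


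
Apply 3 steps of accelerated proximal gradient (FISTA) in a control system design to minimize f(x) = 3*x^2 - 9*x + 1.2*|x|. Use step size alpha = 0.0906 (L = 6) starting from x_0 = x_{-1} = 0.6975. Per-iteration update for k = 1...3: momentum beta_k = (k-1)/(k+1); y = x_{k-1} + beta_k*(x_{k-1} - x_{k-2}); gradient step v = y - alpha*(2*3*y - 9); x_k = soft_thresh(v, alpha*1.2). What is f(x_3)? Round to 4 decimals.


FISTA on f(x) = 3*x^2 - 9*x + 1.2*|x|
L = 6, alpha = 0.0906
Iteration 1: beta = 0.0, y = 0.6975 + 0.0*(0.6975 - 0.6975) = 0.6975
  grad(y) = -4.815, v = y - alpha*grad = 1.1337
  prox(v) = soft_thresh(1.1337, 0.1087) = 1.025
Iteration 2: beta = 0.3333, y = 1.025 + 0.3333*(1.025 - 0.6975) = 1.1342
  grad(y) = -2.1948, v = y - alpha*grad = 1.333
  prox(v) = soft_thresh(1.333, 0.1087) = 1.2243
Iteration 3: beta = 0.5, y = 1.2243 + 0.5*(1.2243 - 1.025) = 1.324
  grad(y) = -1.0561, v = y - alpha*grad = 1.4197
  prox(v) = soft_thresh(1.4197, 0.1087) = 1.3109
f(x_3) = 3*1.3109^2 - 9*1.3109 + 1.2*|1.3109| = -5.0696


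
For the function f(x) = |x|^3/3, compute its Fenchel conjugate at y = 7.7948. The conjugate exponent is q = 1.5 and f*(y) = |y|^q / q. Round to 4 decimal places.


The conjugate exponent q satisfies 1/p + 1/q = 1.
p = 3, so q = 3/(3 - 1) = 1.5
|y|^q = 7.7948^1.5 = 21.7624
f*(7.7948) = 21.7624 / 1.5 = 14.5083


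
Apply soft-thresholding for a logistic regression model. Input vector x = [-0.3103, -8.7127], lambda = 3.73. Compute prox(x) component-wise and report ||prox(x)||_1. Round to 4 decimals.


Soft-thresholding with lambda = 3.73:
prox(-0.3103) = sign(-0.3103)*max(|-0.3103| - 3.73, 0) = 0.0
prox(-8.7127) = sign(-8.7127)*max(|-8.7127| - 3.73, 0) = -4.9827
prox(x) = [0.0, -4.9827]
||prox(x)||_1 = 0.0 + 4.9827 = 4.9827


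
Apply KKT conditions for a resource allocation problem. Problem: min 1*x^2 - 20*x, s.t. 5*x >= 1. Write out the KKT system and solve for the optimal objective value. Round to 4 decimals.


Step 1: Try lambda = 0 (constraint inactive).
Stationarity: 2*1*x - 20 = 0
x* = 20/(2*1) = 10.0
Check constraint: 5*10.0 = 50.0 >= 1 -- satisfied.
Step 2: Compute optimal value.
f(x*) = 1*10.0^2 - 20*10.0 = -100.0


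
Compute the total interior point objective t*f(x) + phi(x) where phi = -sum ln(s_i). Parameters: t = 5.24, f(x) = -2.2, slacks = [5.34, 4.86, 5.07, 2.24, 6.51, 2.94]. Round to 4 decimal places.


Step 1: Compute log-barrier.
ln values: [1.6752, 1.581, 1.6233, 0.8065, 1.8733, 1.0784]
phi = -(1.6752 + 1.581 + 1.6233 + 0.8065 + 1.8733 + 1.0784) = -8.6378
Step 2: Compute augmented objective.
t*f(x) = 5.24*-2.2 = -11.528
Total = -11.528 - 8.6378 = -20.1658


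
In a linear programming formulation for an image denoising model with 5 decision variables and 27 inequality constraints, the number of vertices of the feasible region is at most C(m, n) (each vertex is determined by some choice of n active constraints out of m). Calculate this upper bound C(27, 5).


Each vertex corresponds to some choice of n active constraints out of m, so the number of vertices is at most C(m, n) = m! / (n!(m-n)!).
m = 27, n = 5
Numerator: 27 * 26 * 25 * 24 * 23
Denominator: 5! = 120
C(27, 5) = 80730


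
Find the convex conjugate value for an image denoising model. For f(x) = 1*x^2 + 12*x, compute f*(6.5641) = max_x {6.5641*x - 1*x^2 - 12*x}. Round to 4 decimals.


f*(y) = sup_x {y*x - a*x^2 - b*x} = sup_x {(y-b)*x - a*x^2}
FOC: (y - b) - 2a*x = 0 => x* = (y - b)/(2a)
x* = (6.5641 - 12)/(2*1) = -2.718
f*(6.5641) = (y-b)^2/(4a) = (6.5641 - 12)^2/(4*1)
= 29.549/4 = 7.3873


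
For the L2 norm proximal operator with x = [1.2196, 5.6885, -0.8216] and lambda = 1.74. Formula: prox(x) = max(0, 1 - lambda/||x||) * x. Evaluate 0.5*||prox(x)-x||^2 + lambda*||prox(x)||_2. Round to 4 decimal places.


Step 1: Compute ||x||.
||x|| = 5.8755
Step 2: Compute scaling factor.
scale = max(0, 1 - 1.74/5.8755) = 0.7039
Step 3: prox(x) = [0.8584, 4.0039, -0.5783]
||prox(x)|| = 4.1355
Step 4: Proximal objective.
0.5*||prox-x||^2 = 1.5138
lambda*||prox|| = 7.1958
Total = 8.7096


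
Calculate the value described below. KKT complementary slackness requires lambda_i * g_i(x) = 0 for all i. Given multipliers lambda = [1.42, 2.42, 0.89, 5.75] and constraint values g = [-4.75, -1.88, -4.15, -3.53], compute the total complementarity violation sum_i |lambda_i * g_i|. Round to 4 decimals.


KKT complementary slackness check:
lambda_1 * g_1 = 1.42 * -4.75 = -6.745
lambda_2 * g_2 = 2.42 * -1.88 = -4.5496
lambda_3 * g_3 = 0.89 * -4.15 = -3.6935
lambda_4 * g_4 = 5.75 * -3.53 = -20.2975
Total violation = 6.745 + 4.5496 + 3.6935 + 20.2975 = 35.2856


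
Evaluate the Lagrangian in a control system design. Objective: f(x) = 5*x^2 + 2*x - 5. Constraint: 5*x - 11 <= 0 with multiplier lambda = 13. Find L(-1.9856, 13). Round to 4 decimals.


Step 1: Evaluate f(x).
f(-1.9856) = 5*(-1.9856)^2 + 2*(-1.9856) - 5 = 10.7418
Step 2: Evaluate g(x).
g(-1.9856) = 5*-1.9856 - 11 = -20.928
Step 3: Compute Lagrangian.
L = 10.7418 + 13*-20.928 = -261.3222


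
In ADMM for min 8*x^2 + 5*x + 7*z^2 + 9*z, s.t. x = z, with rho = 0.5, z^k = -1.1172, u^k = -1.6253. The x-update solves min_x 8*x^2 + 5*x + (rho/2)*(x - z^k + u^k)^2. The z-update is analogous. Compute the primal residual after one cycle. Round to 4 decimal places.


ADMM iteration with rho = 0.5, z^k = -1.1172, u^k = -1.6253
Step 1: x-update.
Minimize 8*x^2 + 5*x + (0.5/2)*(x + 1.1172 - 1.6253)^2
FOC: (2*8 + 0.5)*x = -5 + 0.5*(-1.1172 + 1.6253)
x^{k+1} = -0.2876
Step 2: z-update.
Minimize 7*z^2 + 9*z + (0.5/2)*(-0.2876 - z - 1.6253)^2
FOC: (2*7 + 0.5)*z = -9 + 0.5*(-0.2876 - 1.6253)
z^{k+1} = -0.6867
Step 3: u-update.
u^{k+1} = -1.6253 - 0.2876 + 0.6867 = -1.2263
Step 4: Primal residual = |-0.2876 + 0.6867| = 0.399


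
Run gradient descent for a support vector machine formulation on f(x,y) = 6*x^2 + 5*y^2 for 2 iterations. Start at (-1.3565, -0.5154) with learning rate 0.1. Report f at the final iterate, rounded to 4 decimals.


Gradient descent on f(x,y) = 6*x^2 + 5*y^2.
Starting point: (-1.3565, -0.5154), alpha = 0.1
Step 1: grad_x = 2*6*-1.3565 = -16.278, grad_y = 2*5*-0.5154 = -5.154
  x_1 = -1.3565 - 0.1*-16.278 = 0.2713
  y_1 = -0.5154 - 0.1*-5.154 = 0.0
Step 2: grad_x = 2*6*0.2713 = 3.2556, grad_y = 2*5*0.0 = 0.0
  x_2 = 0.2713 - 0.1*3.2556 = -0.0543
  y_2 = 0.0 - 0.1*0.0 = 0.0
f(-0.0543, 0.0) = 6*(-0.0543)^2 + 5*0.0^2 = 0.0177


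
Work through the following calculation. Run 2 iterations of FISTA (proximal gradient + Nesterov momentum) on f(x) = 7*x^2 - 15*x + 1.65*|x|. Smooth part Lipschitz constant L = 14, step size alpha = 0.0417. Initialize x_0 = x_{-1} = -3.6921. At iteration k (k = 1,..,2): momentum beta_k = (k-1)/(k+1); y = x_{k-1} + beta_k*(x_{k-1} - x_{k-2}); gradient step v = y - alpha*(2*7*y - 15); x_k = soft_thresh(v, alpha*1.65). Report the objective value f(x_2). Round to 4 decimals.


FISTA on f(x) = 7*x^2 - 15*x + 1.65*|x|
L = 14, alpha = 0.0417
Iteration 1: beta = 0.0, y = -3.6921 + 0.0*(-3.6921 + 3.6921) = -3.6921
  grad(y) = -66.6894, v = y - alpha*grad = -0.9112
  prox(v) = soft_thresh(-0.9112, 0.0688) = -0.8423
Iteration 2: beta = 0.3333, y = -0.8423 + 0.3333*(-0.8423 + 3.6921) = 0.1076
  grad(y) = -13.494, v = y - alpha*grad = 0.6703
  prox(v) = soft_thresh(0.6703, 0.0688) = 0.6015
f(x_2) = 7*0.6015^2 - 15*0.6015 + 1.65*|0.6015| = -5.4972


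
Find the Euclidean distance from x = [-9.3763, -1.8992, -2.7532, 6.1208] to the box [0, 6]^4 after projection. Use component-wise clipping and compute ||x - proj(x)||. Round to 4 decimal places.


Project each component onto [0, 6].
clip(-9.3763) = 0.0, clip(-1.8992) = 0.0, clip(-2.7532) = 0.0, clip(6.1208) = 6.0
Projection = [0.0, 0.0, 0.0, 6.0]
Squared diffs: [87.915, 3.607, 7.5801, 0.0146]
Distance = sqrt(99.1167) = 9.9557


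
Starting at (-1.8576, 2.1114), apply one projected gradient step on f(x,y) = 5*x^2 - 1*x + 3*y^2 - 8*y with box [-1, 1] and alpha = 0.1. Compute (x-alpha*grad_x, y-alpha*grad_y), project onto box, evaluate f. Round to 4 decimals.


Step 1: Compute gradient at (-1.8576, 2.1114).
grad_x = 2*5*-1.8576 - 1 = -19.576
grad_y = 2*3*2.1114 - 8 = 4.6684
Step 2: Gradient step.
x_raw = -1.8576 - 0.1*-19.576 = 0.1
y_raw = 2.1114 - 0.1*4.6684 = 1.6446
Step 3: Project onto [-1, 1].
x_proj = clip(0.1) = 0.1
y_proj = clip(1.6446) = 1.0
Step 4: Evaluate f.
f(0.1, 1.0) = -5.05


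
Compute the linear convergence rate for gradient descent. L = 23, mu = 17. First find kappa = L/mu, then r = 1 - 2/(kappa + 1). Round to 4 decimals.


Step 1: Compute the condition number.
kappa = L/mu = 23/17 = 1.3529
Step 2: Compute the convergence rate.
r = 1 - 2/(kappa + 1) = 1 - 2*mu/(L + mu) = (L - mu)/(L + mu) = 6/40 = 0.15


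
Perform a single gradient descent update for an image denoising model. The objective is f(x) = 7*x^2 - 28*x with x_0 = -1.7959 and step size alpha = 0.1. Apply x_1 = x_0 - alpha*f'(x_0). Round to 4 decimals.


We compute the gradient at x_0 and apply the update.
f'(x) = 14*x - 28
f'(-1.7959) = 14*-1.7959 - 28 = -53.1426
x_1 = -1.7959 - 0.1*-53.1426 = 3.5184


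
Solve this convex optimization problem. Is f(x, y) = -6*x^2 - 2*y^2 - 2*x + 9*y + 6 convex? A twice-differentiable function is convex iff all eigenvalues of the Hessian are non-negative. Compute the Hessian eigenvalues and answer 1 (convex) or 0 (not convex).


The Hessian of f(x,y) = -6*x^2 - 2*y^2 - 2*x + 9*y + 6 is:
H = [[-12, 0], [0, -4]]
Trace = -12 - 4 = -16
Determinant = -12*-4 - (0)^2 = 48
Discriminant = (-16)^2 - 4*48 = 64.0
Eigenvalues: lambda_1 = -12.0, lambda_2 = -4.0
The function is not convex.

0


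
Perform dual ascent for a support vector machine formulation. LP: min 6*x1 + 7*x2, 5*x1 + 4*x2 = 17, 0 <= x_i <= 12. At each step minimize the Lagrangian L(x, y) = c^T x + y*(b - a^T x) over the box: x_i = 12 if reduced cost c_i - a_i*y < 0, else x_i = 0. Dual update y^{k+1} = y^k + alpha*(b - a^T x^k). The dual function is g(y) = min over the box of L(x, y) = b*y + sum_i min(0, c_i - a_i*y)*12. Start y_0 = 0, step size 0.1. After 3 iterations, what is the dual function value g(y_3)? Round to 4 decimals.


Dual ascent for LP: min 6*x1 + 7*x2, 5*x1 + 4*x2 = 17, 0 <= x_i <= 12
Step 1: y^k = 0.0, reduced costs: (6.0, 7.0)
  x^k = (0.0, 0.0), subgradient = b - a^T x = 17.0
  y^{k+1} = 0.0 + 0.1*17.0 = 1.7
Step 2: y^k = 1.7, reduced costs: (-2.5, 0.2)
  x^k = (12.0, 0.0), subgradient = b - a^T x = -43.0
  y^{k+1} = 1.7 + 0.1*-43.0 = -2.6
Step 3: y^k = -2.6, reduced costs: (19.0, 17.4)
  x^k = (0.0, 0.0), subgradient = b - a^T x = 17.0
  y^{k+1} = -2.6 + 0.1*17.0 = -0.9
Dual objective at y_3 = -0.9: reduced costs (10.5, 10.6), box minimizer x = (0.0, 0.0)
g(y_3) = b*y + (c1 - a1*y)*x1 + (c2 - a2*y)*x2 = 17*(-0.9) + 10.5*0.0 + 10.6*0.0 = -15.3 + 0.0 + 0.0 = -15.3


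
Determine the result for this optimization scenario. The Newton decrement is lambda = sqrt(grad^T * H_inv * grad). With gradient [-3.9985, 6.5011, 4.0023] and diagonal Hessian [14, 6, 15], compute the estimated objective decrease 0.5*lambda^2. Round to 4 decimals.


Step 1: H is diagonal, so H^(-1) * g = [-0.2856, 1.0835, 0.2668].
Step 2: g^T H^(-1) g = sum_i g_i^2 / H_ii
  = (-3.9985)^2/14 + (6.5011)^2/6 + (4.0023)^2/15
  = 1.142 + 7.0441 + 1.0679 = 9.2539
Step 3: Objective decrease = 0.5 * g^T H^(-1) g = 4.627


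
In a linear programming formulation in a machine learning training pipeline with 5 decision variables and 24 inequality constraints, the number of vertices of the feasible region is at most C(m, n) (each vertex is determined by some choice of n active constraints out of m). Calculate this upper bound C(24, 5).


Each vertex corresponds to some choice of n active constraints out of m, so the number of vertices is at most C(m, n) = m! / (n!(m-n)!).
m = 24, n = 5
Numerator: 24 * 23 * 22 * 21 * 20
Denominator: 5! = 120
C(24, 5) = 42504


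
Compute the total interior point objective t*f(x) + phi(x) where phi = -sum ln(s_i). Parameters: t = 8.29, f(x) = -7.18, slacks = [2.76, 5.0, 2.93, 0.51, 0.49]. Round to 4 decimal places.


Step 1: Compute log-barrier.
ln values: [1.0152, 1.6094, 1.075, -0.6733, -0.7133]
phi = -(1.0152 + 1.6094 + 1.075 - 0.6733 - 0.7133) = -2.313
Step 2: Compute augmented objective.
t*f(x) = 8.29*-7.18 = -59.5222
Total = -59.5222 - 2.313 = -61.8352


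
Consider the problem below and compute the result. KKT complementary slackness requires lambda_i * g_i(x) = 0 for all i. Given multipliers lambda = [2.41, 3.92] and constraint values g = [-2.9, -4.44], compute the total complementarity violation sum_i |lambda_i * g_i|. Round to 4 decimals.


KKT complementary slackness check:
lambda_1 * g_1 = 2.41 * -2.9 = -6.989
lambda_2 * g_2 = 3.92 * -4.44 = -17.4048
Total violation = 6.989 + 17.4048 = 24.3938


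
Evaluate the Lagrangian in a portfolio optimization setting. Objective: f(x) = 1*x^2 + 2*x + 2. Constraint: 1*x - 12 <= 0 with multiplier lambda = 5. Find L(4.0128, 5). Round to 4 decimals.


Step 1: Evaluate f(x).
f(4.0128) = 1*4.0128^2 + 2*4.0128 + 2 = 26.1282
Step 2: Evaluate g(x).
g(4.0128) = 1*4.0128 - 12 = -7.9872
Step 3: Compute Lagrangian.
L = 26.1282 + 5*-7.9872 = -13.8078


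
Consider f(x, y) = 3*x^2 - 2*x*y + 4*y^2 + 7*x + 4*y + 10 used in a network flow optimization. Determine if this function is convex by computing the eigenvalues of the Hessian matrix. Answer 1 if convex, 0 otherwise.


The Hessian of f(x,y) = 3*x^2 - 2*x*y + 4*y^2 + 7*x + 4*y + 10 is:
H = [[6, -2], [-2, 8]]
Trace = 6 + 8 = 14
Determinant = 6*8 - (-2)^2 = 44
Discriminant = (14)^2 - 4*44 = 20.0
Eigenvalues: lambda_1 = 4.7639, lambda_2 = 9.2361
The function is convex.

1


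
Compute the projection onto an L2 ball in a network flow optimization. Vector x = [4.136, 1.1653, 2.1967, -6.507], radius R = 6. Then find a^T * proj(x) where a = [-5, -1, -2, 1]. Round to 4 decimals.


Step 1: Compute ||x|| (intermediates to 6 decimals).
||x|| = sqrt(4.136^2 + 1.1653^2 + 2.1967^2 + (-6.507)^2) = 8.101294
Step 2: Project.
Since ||x|| > R, scale = R/||x|| = 6/8.101294 = 0.740622, proj(x) = scale * x
proj(x) = [3.063213, 0.863047, 1.626924, -4.819227]
Step 3: Dot product.
a^T * proj(x) = -5*3.063213 - 1*0.863047 - 2*1.626924 + 1*(-4.819227) = -24.2522


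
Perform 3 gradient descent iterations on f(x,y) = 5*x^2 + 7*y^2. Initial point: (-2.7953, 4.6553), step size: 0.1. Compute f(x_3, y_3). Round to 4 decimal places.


Gradient descent on f(x,y) = 5*x^2 + 7*y^2.
Starting point: (-2.7953, 4.6553), alpha = 0.1
Step 1: grad_x = 2*5*-2.7953 = -27.953, grad_y = 2*7*4.6553 = 65.1742
  x_1 = -2.7953 - 0.1*-27.953 = 0.0
  y_1 = 4.6553 - 0.1*65.1742 = -1.8621
Step 2: grad_x = 2*5*0.0 = 0.0, grad_y = 2*7*-1.8621 = -26.0697
  x_2 = 0.0 - 0.1*0.0 = 0.0
  y_2 = -1.8621 - 0.1*-26.0697 = 0.7448
Step 3: grad_x = 2*5*0.0 = 0.0, grad_y = 2*7*0.7448 = 10.4279
  x_3 = 0.0 - 0.1*0.0 = 0.0
  y_3 = 0.7448 - 0.1*10.4279 = -0.2979
f(0.0, -0.2979) = 5*0.0^2 + 7*(-0.2979)^2 = 0.6214


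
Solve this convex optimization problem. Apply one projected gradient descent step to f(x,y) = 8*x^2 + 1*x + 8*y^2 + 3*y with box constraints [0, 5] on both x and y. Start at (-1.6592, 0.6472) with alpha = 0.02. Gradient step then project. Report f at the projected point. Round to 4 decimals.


Step 1: Compute gradient at (-1.6592, 0.6472).
grad_x = 2*8*-1.6592 + 1 = -25.5472
grad_y = 2*8*0.6472 + 3 = 13.3552
Step 2: Gradient step.
x_raw = -1.6592 - 0.02*-25.5472 = -1.1483
y_raw = 0.6472 - 0.02*13.3552 = 0.3801
Step 3: Project onto [0, 5].
x_proj = clip(-1.1483) = 0.0
y_proj = clip(0.3801) = 0.3801
Step 4: Evaluate f.
f(0.0, 0.3801) = 2.2961


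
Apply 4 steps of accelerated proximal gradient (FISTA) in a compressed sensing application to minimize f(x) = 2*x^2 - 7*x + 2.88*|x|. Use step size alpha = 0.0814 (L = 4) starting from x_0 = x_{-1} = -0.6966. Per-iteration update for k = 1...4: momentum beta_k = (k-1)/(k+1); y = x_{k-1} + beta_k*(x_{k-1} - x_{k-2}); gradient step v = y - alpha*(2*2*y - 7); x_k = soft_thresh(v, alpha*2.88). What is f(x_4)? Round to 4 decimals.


FISTA on f(x) = 2*x^2 - 7*x + 2.88*|x|
L = 4, alpha = 0.0814
Iteration 1: beta = 0.0, y = -0.6966 + 0.0*(-0.6966 + 0.6966) = -0.6966
  grad(y) = -9.7864, v = y - alpha*grad = 0.1
  prox(v) = soft_thresh(0.1, 0.2344) = 0.0
Iteration 2: beta = 0.3333, y = 0.0 + 0.3333*(0.0 + 0.6966) = 0.2322
  grad(y) = -6.0712, v = y - alpha*grad = 0.7264
  prox(v) = soft_thresh(0.7264, 0.2344) = 0.492
Iteration 3: beta = 0.5, y = 0.492 + 0.5*(0.492 - 0.0) = 0.7379
  grad(y) = -4.0482, v = y - alpha*grad = 1.0675
  prox(v) = soft_thresh(1.0675, 0.2344) = 0.833
Iteration 4: beta = 0.6, y = 0.833 + 0.6*(0.833 - 0.492) = 1.0377
  grad(y) = -2.8493, v = y - alpha*grad = 1.2696
  prox(v) = soft_thresh(1.2696, 0.2344) = 1.0352
f(x_4) = 2*1.0352^2 - 7*1.0352 + 2.88*|1.0352| = -2.1217


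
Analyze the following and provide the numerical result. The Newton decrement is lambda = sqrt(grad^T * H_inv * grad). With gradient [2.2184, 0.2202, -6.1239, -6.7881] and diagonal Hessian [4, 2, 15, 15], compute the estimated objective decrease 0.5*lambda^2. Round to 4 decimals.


Step 1: H is diagonal, so H^(-1) * g = [0.5546, 0.1101, -0.4083, -0.4525].
Step 2: g^T H^(-1) g = sum_i g_i^2 / H_ii
  = (2.2184)^2/4 + (0.2202)^2/2 + (-6.1239)^2/15 + (-6.7881)^2/15
  = 1.2303 + 0.0242 + 2.5001 + 3.0719 = 6.8266
Step 3: Objective decrease = 0.5 * g^T H^(-1) g = 3.4133


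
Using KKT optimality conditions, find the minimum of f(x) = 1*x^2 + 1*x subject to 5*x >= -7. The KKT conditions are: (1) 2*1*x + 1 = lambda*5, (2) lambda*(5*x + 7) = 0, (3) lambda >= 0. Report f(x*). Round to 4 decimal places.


Step 1: Try lambda = 0 (constraint inactive).
Stationarity: 2*1*x + 1 = 0
x* = -1/(2*1) = -0.5
Check constraint: 5*-0.5 = -2.5 >= -7 -- satisfied.
Step 2: Compute optimal value.
f(x*) = 1*(-0.5)^2 + 1*(-0.5) = -0.25


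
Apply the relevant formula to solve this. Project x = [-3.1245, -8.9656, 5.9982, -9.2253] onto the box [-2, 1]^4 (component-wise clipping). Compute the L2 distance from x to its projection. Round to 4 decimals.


Project each component onto [-2, 1].
clip(-3.1245) = -2.0, clip(-8.9656) = -2.0, clip(5.9982) = 1.0, clip(-9.2253) = -2.0
Projection = [-2.0, -2.0, 1.0, -2.0]
Squared diffs: [1.2645, 48.5196, 24.982, 52.205]
Distance = sqrt(126.9711) = 11.2681


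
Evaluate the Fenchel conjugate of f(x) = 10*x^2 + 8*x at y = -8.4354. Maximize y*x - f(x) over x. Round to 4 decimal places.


f*(y) = sup_x {y*x - a*x^2 - b*x} = sup_x {(y-b)*x - a*x^2}
FOC: (y - b) - 2a*x = 0 => x* = (y - b)/(2a)
x* = (-8.4354 - 8)/(2*10) = -0.8218
f*(-8.4354) = (y-b)^2/(4a) = (-8.4354 - 8)^2/(4*10)
= 270.1224/40 = 6.7531


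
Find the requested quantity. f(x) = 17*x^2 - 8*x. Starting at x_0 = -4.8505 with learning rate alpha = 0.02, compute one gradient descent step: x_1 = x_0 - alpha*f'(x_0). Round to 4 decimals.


We compute the gradient at x_0 and apply the update.
f'(x) = 34*x - 8
f'(-4.8505) = 34*-4.8505 - 8 = -172.917
x_1 = -4.8505 - 0.02*-172.917 = -1.3922


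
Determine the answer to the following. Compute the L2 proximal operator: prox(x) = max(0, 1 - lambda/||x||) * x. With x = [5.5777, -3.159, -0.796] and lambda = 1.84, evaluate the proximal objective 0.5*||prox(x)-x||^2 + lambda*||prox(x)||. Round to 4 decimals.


Step 1: Compute ||x||.
||x|| = 6.4594
Step 2: Compute scaling factor.
scale = max(0, 1 - 1.84/6.4594) = 0.7151
Step 3: prox(x) = [3.9889, -2.2591, -0.5693]
||prox(x)|| = 4.6194
Step 4: Proximal objective.
0.5*||prox-x||^2 = 1.6928
lambda*||prox|| = 8.4997
Total = 10.1925


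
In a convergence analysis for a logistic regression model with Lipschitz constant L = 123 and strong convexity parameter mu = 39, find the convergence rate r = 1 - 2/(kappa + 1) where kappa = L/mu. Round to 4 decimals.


Step 1: Compute the condition number.
kappa = L/mu = 123/39 = 3.1538
Step 2: Compute the convergence rate.
r = 1 - 2/(kappa + 1) = 1 - 2*mu/(L + mu) = (L - mu)/(L + mu) = 84/162 = 0.5185


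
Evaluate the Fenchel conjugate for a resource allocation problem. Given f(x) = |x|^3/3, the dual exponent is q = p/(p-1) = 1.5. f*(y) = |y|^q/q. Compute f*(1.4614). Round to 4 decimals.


The conjugate exponent q satisfies 1/p + 1/q = 1.
p = 3, so q = 3/(3 - 1) = 1.5
|y|^q = 1.4614^1.5 = 1.7667
f*(1.4614) = 1.7667 / 1.5 = 1.1778


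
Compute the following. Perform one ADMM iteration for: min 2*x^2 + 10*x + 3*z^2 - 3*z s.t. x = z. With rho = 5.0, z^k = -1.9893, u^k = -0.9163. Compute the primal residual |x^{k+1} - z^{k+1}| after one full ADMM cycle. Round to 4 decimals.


ADMM iteration with rho = 5.0, z^k = -1.9893, u^k = -0.9163
Step 1: x-update.
Minimize 2*x^2 + 10*x + (5.0/2)*(x + 1.9893 - 0.9163)^2
FOC: (2*2 + 5.0)*x = -10 + 5.0*(-1.9893 + 0.9163)
x^{k+1} = -1.7072
Step 2: z-update.
Minimize 3*z^2 - 3*z + (5.0/2)*(-1.7072 - z - 0.9163)^2
FOC: (2*3 + 5.0)*z = 3 + 5.0*(-1.7072 - 0.9163)
z^{k+1} = -0.9198
Step 3: u-update.
u^{k+1} = -0.9163 - 1.7072 + 0.9198 = -1.7037
Step 4: Primal residual = |-1.7072 + 0.9198| = 0.7874
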